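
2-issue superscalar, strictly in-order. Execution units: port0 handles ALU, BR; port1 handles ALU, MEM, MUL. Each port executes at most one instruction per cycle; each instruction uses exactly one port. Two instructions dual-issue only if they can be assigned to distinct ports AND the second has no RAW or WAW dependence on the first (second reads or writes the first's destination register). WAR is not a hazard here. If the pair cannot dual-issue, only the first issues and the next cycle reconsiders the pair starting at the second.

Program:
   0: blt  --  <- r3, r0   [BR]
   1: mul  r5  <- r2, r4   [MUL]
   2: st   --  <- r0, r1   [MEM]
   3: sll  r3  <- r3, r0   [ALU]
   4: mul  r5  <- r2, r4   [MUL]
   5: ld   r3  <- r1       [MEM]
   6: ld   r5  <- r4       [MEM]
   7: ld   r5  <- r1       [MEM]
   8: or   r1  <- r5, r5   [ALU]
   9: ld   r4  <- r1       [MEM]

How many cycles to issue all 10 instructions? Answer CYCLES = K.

CYCLES = 8

0. blt;mul @i0&i1  | 2-wide
1. st;sll @i2&i3  | 2-wide
2. mul @i4  | no-port MUL/MEM
3. ld @i5  | no-port MEM/MEM
4. ld @i6  | no-port MEM/MEM
5. ld @i7  | RAW r5
6. or @i8  | RAW r1
7. ld @i9  | tail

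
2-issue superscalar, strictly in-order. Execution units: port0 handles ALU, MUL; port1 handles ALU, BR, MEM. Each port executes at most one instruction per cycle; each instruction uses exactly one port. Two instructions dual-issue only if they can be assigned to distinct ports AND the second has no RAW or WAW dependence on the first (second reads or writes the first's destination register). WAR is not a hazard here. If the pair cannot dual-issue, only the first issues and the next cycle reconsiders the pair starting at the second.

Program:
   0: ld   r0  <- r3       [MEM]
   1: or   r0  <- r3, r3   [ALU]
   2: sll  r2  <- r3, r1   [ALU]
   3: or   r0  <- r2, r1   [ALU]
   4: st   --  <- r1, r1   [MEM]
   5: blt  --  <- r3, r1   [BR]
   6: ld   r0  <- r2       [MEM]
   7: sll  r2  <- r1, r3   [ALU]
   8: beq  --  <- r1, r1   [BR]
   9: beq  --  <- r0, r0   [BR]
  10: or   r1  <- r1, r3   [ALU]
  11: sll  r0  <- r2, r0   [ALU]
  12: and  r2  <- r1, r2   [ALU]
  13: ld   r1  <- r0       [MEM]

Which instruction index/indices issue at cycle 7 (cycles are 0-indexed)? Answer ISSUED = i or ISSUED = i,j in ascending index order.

ISSUED = 11,12

t=0 i0:ld ; WAW r0
t=1 i1/i2:or+sll ; dual
t=2 i3/i4:or+st ; dual
t=3 i5:blt ; no-port BR/MEM
t=4 i6/i7:ld+sll ; dual
t=5 i8:beq ; no-port BR/BR
t=6 i9/i10:beq+or ; dual
t=7 i11/i12:sll+and ; dual
t=8 i13:ld ; tail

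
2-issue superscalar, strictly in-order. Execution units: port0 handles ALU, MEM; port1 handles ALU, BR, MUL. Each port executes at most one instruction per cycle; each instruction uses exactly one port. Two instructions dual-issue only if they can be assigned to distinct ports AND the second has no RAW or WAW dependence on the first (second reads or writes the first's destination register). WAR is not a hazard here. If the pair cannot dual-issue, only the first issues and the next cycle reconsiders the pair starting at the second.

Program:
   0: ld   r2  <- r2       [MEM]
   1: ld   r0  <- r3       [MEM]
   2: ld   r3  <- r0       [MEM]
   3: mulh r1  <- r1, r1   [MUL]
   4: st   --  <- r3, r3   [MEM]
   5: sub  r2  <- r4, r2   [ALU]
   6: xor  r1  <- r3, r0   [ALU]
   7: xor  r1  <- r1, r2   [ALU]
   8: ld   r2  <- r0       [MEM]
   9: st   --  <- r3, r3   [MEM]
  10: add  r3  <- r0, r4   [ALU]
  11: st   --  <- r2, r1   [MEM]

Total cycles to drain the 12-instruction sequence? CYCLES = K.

CYCLES = 8

c0: i0 ld  no-port MEM/MEM
c1: i1 ld  no-port MEM/MEM
c2: i2,i3 ld+mulh  dual
c3: i4,i5 st+sub  dual
c4: i6 xor  RAW+WAW r1
c5: i7,i8 xor+ld  dual
c6: i9,i10 st+add  dual
c7: i11 st  tail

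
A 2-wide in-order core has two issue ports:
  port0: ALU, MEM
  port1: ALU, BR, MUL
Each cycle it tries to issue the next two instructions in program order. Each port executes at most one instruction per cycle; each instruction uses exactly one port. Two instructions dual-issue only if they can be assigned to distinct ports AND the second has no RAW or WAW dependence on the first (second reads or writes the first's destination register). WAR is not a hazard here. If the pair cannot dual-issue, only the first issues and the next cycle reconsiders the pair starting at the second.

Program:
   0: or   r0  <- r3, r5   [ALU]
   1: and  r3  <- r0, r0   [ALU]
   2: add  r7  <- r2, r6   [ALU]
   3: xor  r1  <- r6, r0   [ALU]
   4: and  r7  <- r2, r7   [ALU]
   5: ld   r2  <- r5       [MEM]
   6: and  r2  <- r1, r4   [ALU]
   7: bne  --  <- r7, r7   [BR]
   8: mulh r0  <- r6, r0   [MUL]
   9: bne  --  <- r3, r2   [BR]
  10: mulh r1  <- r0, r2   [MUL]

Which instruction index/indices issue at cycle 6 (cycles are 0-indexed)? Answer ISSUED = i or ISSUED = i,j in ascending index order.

ISSUED = 9

[0] i0  or  -- RAW r0
[1] i1,i2  and+add  -- dual
[2] i3,i4  xor+and  -- dual
[3] i5  ld  -- WAW r2
[4] i6,i7  and+bne  -- dual
[5] i8  mulh  -- no-port MUL/BR
[6] i9  bne  -- no-port BR/MUL
[7] i10  mulh  -- tail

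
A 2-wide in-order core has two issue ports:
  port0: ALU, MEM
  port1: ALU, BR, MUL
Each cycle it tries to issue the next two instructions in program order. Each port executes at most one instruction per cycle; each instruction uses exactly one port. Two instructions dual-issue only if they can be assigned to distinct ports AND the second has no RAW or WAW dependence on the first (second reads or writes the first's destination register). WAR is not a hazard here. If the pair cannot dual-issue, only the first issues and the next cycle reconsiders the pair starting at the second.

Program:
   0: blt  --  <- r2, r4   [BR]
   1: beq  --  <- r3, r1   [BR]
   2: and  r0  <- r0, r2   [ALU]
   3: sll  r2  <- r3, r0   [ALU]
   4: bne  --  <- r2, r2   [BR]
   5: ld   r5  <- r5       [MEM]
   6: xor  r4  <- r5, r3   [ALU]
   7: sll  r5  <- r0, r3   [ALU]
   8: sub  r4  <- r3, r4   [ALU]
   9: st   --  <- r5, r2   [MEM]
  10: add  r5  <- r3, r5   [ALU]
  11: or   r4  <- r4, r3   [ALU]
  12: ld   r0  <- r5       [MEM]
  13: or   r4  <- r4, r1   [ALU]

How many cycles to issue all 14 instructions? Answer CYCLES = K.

#0 head=0: blt i0 no-port BR/BR
#1 head=1: beq/and i1/i2 2-wide
#2 head=3: sll i3 RAW r2
#3 head=4: bne/ld i4/i5 2-wide
#4 head=6: xor/sll i6/i7 2-wide
#5 head=8: sub/st i8/i9 2-wide
#6 head=10: add/or i10/i11 2-wide
#7 head=12: ld/or i12/i13 2-wide

CYCLES = 8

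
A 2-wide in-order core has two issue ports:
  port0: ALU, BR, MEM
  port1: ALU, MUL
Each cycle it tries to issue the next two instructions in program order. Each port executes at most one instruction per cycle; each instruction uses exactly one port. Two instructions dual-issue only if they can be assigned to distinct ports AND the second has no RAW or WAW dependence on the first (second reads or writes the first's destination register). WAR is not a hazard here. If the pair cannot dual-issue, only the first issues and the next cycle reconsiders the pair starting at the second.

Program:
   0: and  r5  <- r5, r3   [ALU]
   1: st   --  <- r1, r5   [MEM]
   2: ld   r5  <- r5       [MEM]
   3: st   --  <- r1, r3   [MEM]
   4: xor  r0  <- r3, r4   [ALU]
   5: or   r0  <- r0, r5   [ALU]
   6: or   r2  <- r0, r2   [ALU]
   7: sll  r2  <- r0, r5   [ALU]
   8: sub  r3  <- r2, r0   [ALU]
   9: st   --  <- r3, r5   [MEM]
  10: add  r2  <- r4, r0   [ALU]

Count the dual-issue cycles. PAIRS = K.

PAIRS = 2

t=0 i0:and ; RAW r5
t=1 i1:st ; no-port MEM/MEM
t=2 i2:ld ; no-port MEM/MEM
t=3 i3+i4:st/xor ; dual
t=4 i5:or ; RAW r0
t=5 i6:or ; WAW r2
t=6 i7:sll ; RAW r2
t=7 i8:sub ; RAW r3
t=8 i9+i10:st/add ; dual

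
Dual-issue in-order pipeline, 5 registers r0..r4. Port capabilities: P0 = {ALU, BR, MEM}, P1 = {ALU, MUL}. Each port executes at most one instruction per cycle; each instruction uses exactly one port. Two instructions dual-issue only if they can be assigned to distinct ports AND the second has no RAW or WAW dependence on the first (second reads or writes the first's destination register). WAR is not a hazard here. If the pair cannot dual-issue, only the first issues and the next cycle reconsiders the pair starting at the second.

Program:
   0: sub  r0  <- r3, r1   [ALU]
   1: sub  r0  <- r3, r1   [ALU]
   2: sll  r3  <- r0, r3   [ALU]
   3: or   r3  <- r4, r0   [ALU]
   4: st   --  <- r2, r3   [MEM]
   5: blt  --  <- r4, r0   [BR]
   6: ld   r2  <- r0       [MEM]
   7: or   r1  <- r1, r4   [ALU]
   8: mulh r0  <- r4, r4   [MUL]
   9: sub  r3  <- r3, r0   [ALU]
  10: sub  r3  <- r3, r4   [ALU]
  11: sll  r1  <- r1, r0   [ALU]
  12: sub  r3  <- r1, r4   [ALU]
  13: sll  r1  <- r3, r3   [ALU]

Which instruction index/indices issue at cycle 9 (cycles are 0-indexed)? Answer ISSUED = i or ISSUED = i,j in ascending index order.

0. sub.ALU @i0  | WAW r0
1. sub.ALU @i1  | RAW r0
2. sll.ALU @i2  | WAW r3
3. or.ALU @i3  | RAW r3
4. st.MEM @i4  | no-port MEM/BR
5. blt.BR @i5  | no-port BR/MEM
6. ld.MEM or.ALU @i6,i7  | pair
7. mulh.MUL @i8  | RAW r0
8. sub.ALU @i9  | RAW+WAW r3
9. sub.ALU sll.ALU @i10,i11  | pair
10. sub.ALU @i12  | RAW r3
11. sll.ALU @i13  | tail

ISSUED = 10,11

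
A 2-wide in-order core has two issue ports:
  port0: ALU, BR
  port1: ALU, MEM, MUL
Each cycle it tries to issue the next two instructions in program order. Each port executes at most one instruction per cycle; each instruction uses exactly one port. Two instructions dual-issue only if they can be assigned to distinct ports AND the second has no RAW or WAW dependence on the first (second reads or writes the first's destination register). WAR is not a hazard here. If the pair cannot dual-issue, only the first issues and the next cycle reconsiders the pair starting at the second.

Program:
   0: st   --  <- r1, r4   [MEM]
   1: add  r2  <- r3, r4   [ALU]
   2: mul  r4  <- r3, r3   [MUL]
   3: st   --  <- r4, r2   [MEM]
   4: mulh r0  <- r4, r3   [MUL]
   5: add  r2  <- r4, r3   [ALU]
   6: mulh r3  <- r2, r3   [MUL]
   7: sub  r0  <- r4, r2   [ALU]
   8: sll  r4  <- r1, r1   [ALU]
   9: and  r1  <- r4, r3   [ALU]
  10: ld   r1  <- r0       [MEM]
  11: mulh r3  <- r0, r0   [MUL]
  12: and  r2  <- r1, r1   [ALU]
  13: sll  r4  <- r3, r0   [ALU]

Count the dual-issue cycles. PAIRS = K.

c0: i0+i1 st;add  pair
c1: i2 mul  no-port MUL/MEM
c2: i3 st  no-port MEM/MUL
c3: i4+i5 mulh;add  pair
c4: i6+i7 mulh;sub  pair
c5: i8 sll  RAW r4
c6: i9 and  WAW r1
c7: i10 ld  no-port MEM/MUL
c8: i11+i12 mulh;and  pair
c9: i13 sll  tail

PAIRS = 4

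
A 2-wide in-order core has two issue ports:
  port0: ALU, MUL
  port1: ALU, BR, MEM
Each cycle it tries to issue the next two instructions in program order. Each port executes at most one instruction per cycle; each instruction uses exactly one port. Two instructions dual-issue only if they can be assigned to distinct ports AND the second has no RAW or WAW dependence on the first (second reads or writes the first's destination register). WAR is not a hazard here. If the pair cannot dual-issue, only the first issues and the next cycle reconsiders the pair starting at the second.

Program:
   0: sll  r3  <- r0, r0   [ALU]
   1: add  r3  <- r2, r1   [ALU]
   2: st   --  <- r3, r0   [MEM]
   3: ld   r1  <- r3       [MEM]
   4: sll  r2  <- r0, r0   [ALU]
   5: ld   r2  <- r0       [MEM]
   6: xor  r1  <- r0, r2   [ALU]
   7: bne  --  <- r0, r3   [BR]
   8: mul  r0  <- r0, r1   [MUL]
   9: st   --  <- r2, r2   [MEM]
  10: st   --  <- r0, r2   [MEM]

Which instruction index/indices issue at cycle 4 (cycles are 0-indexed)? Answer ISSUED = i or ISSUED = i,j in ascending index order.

t=0 i0:sll.ALU ; WAW r3
t=1 i1:add.ALU ; RAW r3
t=2 i2:st.MEM ; no-port MEM/MEM
t=3 i3,i4:ld.MEM sll.ALU ; 2-wide
t=4 i5:ld.MEM ; RAW r2
t=5 i6,i7:xor.ALU bne.BR ; 2-wide
t=6 i8,i9:mul.MUL st.MEM ; 2-wide
t=7 i10:st.MEM ; tail

ISSUED = 5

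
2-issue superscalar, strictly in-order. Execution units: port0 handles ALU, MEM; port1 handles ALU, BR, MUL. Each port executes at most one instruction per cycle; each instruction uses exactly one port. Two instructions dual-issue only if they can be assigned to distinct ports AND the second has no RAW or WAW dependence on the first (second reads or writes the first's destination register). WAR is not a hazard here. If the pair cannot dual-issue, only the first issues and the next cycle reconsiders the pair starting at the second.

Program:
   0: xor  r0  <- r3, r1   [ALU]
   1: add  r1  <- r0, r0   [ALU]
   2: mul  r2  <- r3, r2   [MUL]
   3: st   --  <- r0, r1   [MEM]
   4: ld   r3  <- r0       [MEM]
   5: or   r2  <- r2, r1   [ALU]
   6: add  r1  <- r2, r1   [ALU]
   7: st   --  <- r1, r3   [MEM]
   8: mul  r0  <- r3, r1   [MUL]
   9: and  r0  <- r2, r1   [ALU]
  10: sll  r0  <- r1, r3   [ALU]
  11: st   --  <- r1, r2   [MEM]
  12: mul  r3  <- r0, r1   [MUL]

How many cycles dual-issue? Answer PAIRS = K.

PAIRS = 4

0. xor.ALU @i0  | RAW r0
1. add.ALU mul.MUL @i1&i2  | pair
2. st.MEM @i3  | no-port MEM/MEM
3. ld.MEM or.ALU @i4&i5  | pair
4. add.ALU @i6  | RAW r1
5. st.MEM mul.MUL @i7&i8  | pair
6. and.ALU @i9  | WAW r0
7. sll.ALU st.MEM @i10&i11  | pair
8. mul.MUL @i12  | tail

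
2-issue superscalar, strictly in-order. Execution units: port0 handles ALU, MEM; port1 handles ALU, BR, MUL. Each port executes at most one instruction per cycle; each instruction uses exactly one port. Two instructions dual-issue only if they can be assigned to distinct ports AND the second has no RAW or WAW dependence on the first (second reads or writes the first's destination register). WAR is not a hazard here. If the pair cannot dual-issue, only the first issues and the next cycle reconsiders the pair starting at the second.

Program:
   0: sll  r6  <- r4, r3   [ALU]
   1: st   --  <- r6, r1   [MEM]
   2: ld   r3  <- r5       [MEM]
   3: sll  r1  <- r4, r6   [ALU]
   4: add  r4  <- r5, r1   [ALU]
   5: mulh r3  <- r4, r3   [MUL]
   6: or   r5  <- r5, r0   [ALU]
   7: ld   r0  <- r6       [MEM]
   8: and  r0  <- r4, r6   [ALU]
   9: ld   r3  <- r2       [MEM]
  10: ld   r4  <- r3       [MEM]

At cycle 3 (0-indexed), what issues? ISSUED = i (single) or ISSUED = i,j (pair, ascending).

ISSUED = 4

c0: i0 sll  RAW r6
c1: i1 st  no-port MEM/MEM
c2: i2+i3 ld/sll  2-wide
c3: i4 add  RAW r4
c4: i5+i6 mulh/or  2-wide
c5: i7 ld  WAW r0
c6: i8+i9 and/ld  2-wide
c7: i10 ld  tail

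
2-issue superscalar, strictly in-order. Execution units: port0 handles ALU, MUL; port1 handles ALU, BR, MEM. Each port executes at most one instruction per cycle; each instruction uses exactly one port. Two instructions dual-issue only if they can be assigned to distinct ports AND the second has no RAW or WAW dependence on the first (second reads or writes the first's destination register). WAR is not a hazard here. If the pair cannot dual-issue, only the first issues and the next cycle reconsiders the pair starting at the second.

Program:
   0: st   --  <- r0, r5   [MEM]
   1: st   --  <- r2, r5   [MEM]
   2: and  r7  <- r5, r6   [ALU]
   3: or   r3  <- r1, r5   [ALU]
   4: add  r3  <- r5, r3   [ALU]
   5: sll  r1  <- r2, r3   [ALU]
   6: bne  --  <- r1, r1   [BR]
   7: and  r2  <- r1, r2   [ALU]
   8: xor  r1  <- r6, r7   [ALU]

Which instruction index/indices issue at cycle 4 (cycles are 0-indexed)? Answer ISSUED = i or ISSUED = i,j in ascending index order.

c0: i0 st  no-port MEM/MEM
c1: i1/i2 st+and  dual
c2: i3 or  RAW+WAW r3
c3: i4 add  RAW r3
c4: i5 sll  RAW r1
c5: i6/i7 bne+and  dual
c6: i8 xor  tail

ISSUED = 5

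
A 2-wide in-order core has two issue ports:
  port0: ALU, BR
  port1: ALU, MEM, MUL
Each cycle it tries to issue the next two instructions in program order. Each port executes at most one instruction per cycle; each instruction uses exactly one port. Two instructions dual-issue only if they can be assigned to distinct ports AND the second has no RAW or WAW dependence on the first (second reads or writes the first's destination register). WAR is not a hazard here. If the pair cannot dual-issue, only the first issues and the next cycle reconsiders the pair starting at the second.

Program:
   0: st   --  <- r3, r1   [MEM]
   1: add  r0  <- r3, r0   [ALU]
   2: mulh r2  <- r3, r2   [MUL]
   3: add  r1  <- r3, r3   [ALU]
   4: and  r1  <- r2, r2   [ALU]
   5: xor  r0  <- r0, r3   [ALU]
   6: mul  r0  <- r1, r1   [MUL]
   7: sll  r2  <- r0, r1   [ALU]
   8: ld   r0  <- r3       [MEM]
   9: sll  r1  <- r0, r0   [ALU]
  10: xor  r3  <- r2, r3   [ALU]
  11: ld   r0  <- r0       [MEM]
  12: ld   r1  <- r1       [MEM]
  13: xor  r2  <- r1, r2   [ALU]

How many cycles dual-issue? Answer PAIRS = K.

t=0 i0+i1:st.MEM+add.ALU ; dual
t=1 i2+i3:mulh.MUL+add.ALU ; dual
t=2 i4+i5:and.ALU+xor.ALU ; dual
t=3 i6:mul.MUL ; RAW r0
t=4 i7+i8:sll.ALU+ld.MEM ; dual
t=5 i9+i10:sll.ALU+xor.ALU ; dual
t=6 i11:ld.MEM ; no-port MEM/MEM
t=7 i12:ld.MEM ; RAW r1
t=8 i13:xor.ALU ; tail

PAIRS = 5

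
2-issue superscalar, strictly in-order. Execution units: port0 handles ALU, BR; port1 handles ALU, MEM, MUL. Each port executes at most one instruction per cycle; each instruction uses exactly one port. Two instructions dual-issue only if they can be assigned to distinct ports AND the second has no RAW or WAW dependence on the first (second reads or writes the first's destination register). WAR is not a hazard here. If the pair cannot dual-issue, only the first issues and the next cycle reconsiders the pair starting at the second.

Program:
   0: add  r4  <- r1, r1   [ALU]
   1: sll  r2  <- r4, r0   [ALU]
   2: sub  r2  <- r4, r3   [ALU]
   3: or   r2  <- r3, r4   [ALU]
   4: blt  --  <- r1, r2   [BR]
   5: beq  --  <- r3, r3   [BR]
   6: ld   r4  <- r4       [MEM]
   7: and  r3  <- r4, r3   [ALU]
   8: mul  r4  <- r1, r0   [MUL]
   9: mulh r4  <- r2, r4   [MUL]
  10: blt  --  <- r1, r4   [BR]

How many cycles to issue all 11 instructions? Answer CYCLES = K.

#0 head=0: add i0 RAW r4
#1 head=1: sll i1 WAW r2
#2 head=2: sub i2 WAW r2
#3 head=3: or i3 RAW r2
#4 head=4: blt i4 no-port BR/BR
#5 head=5: beq;ld i5,i6 2-wide
#6 head=7: and;mul i7,i8 2-wide
#7 head=9: mulh i9 RAW r4
#8 head=10: blt i10 tail

CYCLES = 9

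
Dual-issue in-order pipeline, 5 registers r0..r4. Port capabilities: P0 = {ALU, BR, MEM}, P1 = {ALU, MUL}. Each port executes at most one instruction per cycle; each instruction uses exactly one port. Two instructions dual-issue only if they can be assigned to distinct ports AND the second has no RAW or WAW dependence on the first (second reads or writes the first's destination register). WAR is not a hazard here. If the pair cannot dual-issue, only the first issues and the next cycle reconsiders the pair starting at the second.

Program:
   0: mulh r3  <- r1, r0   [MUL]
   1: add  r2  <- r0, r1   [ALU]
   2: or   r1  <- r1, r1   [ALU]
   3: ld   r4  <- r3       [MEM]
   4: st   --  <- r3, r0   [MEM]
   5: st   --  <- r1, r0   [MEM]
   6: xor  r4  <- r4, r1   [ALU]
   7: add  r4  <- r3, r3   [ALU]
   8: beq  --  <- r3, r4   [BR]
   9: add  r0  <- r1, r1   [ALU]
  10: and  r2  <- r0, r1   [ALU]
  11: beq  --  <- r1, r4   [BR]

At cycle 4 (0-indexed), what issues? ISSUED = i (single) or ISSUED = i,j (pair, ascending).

c0: i0,i1 mulh+add  dual
c1: i2,i3 or+ld  dual
c2: i4 st  no-port MEM/MEM
c3: i5,i6 st+xor  dual
c4: i7 add  RAW r4
c5: i8,i9 beq+add  dual
c6: i10,i11 and+beq  dual

ISSUED = 7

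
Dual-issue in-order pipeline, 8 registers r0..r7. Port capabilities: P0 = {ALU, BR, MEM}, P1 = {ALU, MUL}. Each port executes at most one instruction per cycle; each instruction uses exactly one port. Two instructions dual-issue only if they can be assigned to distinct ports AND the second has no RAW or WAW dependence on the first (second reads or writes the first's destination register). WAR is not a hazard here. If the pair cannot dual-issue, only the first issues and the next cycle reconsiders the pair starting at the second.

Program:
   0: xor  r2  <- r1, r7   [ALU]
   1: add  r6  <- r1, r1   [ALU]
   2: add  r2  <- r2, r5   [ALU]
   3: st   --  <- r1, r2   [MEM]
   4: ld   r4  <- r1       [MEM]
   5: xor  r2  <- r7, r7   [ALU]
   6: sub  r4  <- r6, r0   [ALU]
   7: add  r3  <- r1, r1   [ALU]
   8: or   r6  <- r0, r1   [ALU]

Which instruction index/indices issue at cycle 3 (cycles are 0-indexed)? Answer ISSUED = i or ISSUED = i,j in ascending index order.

t=0 i0+i1:xor+add ; dual
t=1 i2:add ; RAW r2
t=2 i3:st ; no-port MEM/MEM
t=3 i4+i5:ld+xor ; dual
t=4 i6+i7:sub+add ; dual
t=5 i8:or ; tail

ISSUED = 4,5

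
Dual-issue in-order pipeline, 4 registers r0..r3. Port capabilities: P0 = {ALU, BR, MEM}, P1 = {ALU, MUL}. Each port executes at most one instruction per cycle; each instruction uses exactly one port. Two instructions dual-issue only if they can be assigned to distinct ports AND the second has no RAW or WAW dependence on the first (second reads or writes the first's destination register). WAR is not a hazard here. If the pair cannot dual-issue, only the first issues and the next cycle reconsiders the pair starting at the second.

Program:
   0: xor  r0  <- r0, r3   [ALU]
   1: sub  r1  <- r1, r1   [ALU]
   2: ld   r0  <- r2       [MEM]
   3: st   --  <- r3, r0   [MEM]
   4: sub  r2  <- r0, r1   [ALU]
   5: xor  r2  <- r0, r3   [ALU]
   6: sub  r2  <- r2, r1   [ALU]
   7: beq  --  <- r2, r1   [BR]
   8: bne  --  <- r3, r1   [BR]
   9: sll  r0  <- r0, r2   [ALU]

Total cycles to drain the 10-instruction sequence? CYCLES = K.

0. xor.ALU sub.ALU @i0/i1  | 2-wide
1. ld.MEM @i2  | no-port MEM/MEM
2. st.MEM sub.ALU @i3/i4  | 2-wide
3. xor.ALU @i5  | RAW+WAW r2
4. sub.ALU @i6  | RAW r2
5. beq.BR @i7  | no-port BR/BR
6. bne.BR sll.ALU @i8/i9  | 2-wide

CYCLES = 7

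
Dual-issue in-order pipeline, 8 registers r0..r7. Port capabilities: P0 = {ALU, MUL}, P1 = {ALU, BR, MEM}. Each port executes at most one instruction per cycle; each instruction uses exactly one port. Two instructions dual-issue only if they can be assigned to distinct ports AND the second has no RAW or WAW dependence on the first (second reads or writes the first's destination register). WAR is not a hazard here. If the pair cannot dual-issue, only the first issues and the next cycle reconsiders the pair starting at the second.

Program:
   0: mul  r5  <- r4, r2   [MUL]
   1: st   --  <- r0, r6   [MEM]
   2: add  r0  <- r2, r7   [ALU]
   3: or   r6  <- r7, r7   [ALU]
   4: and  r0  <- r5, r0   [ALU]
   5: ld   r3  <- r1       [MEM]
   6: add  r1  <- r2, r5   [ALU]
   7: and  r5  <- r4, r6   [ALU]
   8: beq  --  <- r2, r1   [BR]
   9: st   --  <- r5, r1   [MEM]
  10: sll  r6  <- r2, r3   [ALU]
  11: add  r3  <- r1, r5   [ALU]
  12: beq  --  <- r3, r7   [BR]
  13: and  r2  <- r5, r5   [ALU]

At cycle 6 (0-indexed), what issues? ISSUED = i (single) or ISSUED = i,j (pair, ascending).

ISSUED = 11

#0 head=0: mul+st i0&i1 2-wide
#1 head=2: add+or i2&i3 2-wide
#2 head=4: and+ld i4&i5 2-wide
#3 head=6: add+and i6&i7 2-wide
#4 head=8: beq i8 no-port BR/MEM
#5 head=9: st+sll i9&i10 2-wide
#6 head=11: add i11 RAW r3
#7 head=12: beq+and i12&i13 2-wide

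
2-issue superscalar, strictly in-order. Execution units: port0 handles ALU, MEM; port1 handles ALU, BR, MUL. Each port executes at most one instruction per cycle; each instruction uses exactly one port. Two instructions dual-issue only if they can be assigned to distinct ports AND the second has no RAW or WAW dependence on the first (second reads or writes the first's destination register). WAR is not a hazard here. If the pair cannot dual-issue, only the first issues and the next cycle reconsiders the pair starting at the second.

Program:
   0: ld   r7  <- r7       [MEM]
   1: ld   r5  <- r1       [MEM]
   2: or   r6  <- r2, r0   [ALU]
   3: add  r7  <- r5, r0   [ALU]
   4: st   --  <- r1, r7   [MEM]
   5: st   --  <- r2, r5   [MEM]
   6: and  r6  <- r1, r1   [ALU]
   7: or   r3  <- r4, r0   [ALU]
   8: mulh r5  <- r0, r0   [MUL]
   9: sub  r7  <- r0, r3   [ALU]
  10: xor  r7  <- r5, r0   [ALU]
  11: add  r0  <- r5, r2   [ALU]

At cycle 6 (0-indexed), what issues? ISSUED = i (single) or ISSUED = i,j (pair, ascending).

ISSUED = 9

  cy0 -> i0 (ld.MEM) no-port MEM/MEM
  cy1 -> i1+i2 (ld.MEM/or.ALU) pair
  cy2 -> i3 (add.ALU) RAW r7
  cy3 -> i4 (st.MEM) no-port MEM/MEM
  cy4 -> i5+i6 (st.MEM/and.ALU) pair
  cy5 -> i7+i8 (or.ALU/mulh.MUL) pair
  cy6 -> i9 (sub.ALU) WAW r7
  cy7 -> i10+i11 (xor.ALU/add.ALU) pair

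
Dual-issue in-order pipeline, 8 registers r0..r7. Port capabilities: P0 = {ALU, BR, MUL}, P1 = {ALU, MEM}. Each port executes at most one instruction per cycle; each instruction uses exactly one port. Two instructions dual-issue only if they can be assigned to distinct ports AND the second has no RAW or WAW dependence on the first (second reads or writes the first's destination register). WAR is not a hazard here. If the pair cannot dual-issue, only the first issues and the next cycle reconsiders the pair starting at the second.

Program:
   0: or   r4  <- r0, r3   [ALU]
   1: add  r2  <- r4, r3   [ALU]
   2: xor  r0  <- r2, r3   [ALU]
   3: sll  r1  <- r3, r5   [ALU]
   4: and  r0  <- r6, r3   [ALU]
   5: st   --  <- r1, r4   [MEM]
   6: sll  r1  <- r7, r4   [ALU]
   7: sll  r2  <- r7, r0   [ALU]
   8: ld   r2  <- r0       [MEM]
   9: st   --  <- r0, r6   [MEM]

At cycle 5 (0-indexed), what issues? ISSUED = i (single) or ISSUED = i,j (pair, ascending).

c0: i0 or  RAW r4
c1: i1 add  RAW r2
c2: i2&i3 xor/sll  pair
c3: i4&i5 and/st  pair
c4: i6&i7 sll/sll  pair
c5: i8 ld  no-port MEM/MEM
c6: i9 st  tail

ISSUED = 8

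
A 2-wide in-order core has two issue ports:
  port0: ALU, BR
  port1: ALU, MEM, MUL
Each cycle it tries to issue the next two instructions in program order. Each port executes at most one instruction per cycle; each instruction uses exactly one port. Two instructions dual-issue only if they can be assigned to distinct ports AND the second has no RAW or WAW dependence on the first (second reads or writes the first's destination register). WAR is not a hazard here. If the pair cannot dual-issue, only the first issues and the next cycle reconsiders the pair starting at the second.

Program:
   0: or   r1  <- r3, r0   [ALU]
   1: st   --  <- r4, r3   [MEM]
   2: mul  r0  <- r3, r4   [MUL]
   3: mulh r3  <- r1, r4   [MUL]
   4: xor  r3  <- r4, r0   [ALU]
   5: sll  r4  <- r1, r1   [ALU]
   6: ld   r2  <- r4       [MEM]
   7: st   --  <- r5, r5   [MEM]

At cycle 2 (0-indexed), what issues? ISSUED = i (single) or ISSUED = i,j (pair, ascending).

ISSUED = 3

0. or+st @i0&i1  | dual
1. mul @i2  | no-port MUL/MUL
2. mulh @i3  | WAW r3
3. xor+sll @i4&i5  | dual
4. ld @i6  | no-port MEM/MEM
5. st @i7  | tail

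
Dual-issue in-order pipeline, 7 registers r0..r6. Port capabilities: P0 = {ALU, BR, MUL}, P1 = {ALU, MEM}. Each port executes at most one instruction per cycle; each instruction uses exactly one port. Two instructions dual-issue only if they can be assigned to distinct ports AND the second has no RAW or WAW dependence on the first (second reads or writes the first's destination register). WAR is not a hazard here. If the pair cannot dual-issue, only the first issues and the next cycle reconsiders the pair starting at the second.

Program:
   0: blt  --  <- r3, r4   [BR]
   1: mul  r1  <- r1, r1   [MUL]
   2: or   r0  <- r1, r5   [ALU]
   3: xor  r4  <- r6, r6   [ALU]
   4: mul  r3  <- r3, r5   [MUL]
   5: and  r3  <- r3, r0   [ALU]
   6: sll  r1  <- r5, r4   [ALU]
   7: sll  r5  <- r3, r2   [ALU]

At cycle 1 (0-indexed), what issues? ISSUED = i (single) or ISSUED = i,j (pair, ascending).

c0: i0 blt  no-port BR/MUL
c1: i1 mul  RAW r1
c2: i2,i3 or+xor  pair
c3: i4 mul  RAW+WAW r3
c4: i5,i6 and+sll  pair
c5: i7 sll  tail

ISSUED = 1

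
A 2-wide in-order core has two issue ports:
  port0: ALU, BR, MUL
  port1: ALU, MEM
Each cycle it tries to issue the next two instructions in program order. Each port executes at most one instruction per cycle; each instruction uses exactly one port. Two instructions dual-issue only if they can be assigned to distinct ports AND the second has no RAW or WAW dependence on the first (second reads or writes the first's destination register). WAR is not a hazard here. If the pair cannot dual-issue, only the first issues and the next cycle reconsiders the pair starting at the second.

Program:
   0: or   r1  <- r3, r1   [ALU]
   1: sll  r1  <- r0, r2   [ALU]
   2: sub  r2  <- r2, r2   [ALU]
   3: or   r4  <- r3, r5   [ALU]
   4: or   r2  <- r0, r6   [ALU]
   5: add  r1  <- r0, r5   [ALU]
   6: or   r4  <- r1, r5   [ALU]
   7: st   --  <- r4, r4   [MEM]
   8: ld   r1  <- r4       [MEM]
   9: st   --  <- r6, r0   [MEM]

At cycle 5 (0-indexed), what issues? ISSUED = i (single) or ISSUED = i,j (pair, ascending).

[0] i0  or.ALU  -- WAW r1
[1] i1&i2  sll.ALU+sub.ALU  -- pair
[2] i3&i4  or.ALU+or.ALU  -- pair
[3] i5  add.ALU  -- RAW r1
[4] i6  or.ALU  -- RAW r4
[5] i7  st.MEM  -- no-port MEM/MEM
[6] i8  ld.MEM  -- no-port MEM/MEM
[7] i9  st.MEM  -- tail

ISSUED = 7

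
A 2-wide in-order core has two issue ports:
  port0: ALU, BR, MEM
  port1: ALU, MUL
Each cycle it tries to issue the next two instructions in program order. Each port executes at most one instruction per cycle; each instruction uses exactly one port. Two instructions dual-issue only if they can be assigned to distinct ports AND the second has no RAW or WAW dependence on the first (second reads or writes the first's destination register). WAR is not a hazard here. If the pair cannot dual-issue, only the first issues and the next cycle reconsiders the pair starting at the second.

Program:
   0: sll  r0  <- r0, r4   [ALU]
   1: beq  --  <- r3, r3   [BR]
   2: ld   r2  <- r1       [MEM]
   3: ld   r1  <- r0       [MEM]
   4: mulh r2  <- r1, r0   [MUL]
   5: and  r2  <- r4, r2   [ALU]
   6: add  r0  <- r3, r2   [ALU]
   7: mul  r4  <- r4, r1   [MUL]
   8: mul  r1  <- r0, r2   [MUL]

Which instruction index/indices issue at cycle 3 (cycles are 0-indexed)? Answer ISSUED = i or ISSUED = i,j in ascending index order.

ISSUED = 4

t=0 i0&i1:sll/beq ; 2-wide
t=1 i2:ld ; no-port MEM/MEM
t=2 i3:ld ; RAW r1
t=3 i4:mulh ; RAW+WAW r2
t=4 i5:and ; RAW r2
t=5 i6&i7:add/mul ; 2-wide
t=6 i8:mul ; tail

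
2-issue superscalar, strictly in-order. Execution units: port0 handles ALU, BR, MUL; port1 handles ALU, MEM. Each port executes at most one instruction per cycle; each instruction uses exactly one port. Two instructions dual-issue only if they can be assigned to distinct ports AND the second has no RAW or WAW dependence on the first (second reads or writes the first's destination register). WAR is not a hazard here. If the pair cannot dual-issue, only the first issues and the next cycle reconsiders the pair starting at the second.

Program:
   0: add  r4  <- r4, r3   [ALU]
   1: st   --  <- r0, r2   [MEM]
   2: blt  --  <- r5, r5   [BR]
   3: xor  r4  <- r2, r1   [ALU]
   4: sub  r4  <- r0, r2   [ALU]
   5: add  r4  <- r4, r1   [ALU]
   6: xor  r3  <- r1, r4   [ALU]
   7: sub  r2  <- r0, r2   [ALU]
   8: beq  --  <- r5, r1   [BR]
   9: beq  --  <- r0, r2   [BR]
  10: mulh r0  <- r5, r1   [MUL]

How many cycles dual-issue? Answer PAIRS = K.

PAIRS = 3

c0: i0,i1 add.ALU/st.MEM  pair
c1: i2,i3 blt.BR/xor.ALU  pair
c2: i4 sub.ALU  RAW+WAW r4
c3: i5 add.ALU  RAW r4
c4: i6,i7 xor.ALU/sub.ALU  pair
c5: i8 beq.BR  no-port BR/BR
c6: i9 beq.BR  no-port BR/MUL
c7: i10 mulh.MUL  tail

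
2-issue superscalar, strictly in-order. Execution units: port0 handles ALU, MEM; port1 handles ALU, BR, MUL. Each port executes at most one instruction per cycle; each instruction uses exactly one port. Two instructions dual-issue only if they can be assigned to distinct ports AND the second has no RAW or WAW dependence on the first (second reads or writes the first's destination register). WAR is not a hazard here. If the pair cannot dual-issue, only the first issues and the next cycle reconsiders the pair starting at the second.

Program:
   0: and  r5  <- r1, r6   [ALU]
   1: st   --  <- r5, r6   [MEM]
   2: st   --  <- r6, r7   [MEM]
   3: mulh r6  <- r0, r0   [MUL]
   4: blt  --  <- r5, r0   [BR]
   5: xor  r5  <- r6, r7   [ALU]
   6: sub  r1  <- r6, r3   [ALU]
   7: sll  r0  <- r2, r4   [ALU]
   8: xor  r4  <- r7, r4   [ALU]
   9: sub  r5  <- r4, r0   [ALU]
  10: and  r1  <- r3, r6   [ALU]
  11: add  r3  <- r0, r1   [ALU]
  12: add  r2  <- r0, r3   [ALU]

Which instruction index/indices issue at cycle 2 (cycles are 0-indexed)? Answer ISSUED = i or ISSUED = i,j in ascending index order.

#0 head=0: and i0 RAW r5
#1 head=1: st i1 no-port MEM/MEM
#2 head=2: st/mulh i2+i3 pair
#3 head=4: blt/xor i4+i5 pair
#4 head=6: sub/sll i6+i7 pair
#5 head=8: xor i8 RAW r4
#6 head=9: sub/and i9+i10 pair
#7 head=11: add i11 RAW r3
#8 head=12: add i12 tail

ISSUED = 2,3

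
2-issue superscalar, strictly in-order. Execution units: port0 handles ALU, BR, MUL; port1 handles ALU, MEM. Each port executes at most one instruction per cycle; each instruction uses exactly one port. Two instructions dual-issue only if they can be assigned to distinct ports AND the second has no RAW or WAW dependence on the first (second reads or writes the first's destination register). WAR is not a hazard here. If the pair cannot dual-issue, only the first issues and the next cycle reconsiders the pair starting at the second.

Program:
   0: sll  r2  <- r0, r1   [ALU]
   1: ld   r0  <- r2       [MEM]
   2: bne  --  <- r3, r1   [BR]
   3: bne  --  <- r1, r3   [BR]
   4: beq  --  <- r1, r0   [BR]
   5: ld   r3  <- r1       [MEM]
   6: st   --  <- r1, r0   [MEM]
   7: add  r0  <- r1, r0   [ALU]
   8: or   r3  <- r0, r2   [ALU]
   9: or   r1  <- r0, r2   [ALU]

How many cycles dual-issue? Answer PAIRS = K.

PAIRS = 4

[0] i0  sll  -- RAW r2
[1] i1/i2  ld/bne  -- 2-wide
[2] i3  bne  -- no-port BR/BR
[3] i4/i5  beq/ld  -- 2-wide
[4] i6/i7  st/add  -- 2-wide
[5] i8/i9  or/or  -- 2-wide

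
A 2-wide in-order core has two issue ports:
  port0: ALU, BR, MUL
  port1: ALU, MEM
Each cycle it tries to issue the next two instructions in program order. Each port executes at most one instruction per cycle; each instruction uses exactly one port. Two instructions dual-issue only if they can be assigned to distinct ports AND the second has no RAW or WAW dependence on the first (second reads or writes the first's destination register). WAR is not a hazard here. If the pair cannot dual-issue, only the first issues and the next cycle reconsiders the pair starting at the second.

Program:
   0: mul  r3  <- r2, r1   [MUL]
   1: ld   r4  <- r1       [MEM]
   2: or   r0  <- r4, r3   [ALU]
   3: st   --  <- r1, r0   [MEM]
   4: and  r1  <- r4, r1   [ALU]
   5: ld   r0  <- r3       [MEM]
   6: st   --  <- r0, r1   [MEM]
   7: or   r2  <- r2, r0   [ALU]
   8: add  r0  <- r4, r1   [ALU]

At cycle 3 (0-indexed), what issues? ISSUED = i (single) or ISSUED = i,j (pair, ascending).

ISSUED = 5

c0: i0&i1 mul.MUL+ld.MEM  dual
c1: i2 or.ALU  RAW r0
c2: i3&i4 st.MEM+and.ALU  dual
c3: i5 ld.MEM  no-port MEM/MEM
c4: i6&i7 st.MEM+or.ALU  dual
c5: i8 add.ALU  tail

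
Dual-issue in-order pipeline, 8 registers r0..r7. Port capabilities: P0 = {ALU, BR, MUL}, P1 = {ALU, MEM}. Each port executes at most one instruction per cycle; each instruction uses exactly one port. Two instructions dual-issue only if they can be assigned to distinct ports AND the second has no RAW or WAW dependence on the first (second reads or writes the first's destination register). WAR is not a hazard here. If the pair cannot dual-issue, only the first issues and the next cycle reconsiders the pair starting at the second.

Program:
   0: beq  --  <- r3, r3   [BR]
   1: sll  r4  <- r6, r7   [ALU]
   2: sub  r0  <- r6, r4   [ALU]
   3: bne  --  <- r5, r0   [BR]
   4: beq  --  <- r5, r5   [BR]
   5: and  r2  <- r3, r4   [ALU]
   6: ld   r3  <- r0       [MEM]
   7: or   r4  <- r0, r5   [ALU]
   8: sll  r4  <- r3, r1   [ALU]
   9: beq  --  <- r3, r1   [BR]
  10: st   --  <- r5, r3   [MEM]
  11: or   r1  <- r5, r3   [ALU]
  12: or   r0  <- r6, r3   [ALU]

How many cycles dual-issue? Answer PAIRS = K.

PAIRS = 5

0. beq.BR+sll.ALU @i0/i1  | 2-wide
1. sub.ALU @i2  | RAW r0
2. bne.BR @i3  | no-port BR/BR
3. beq.BR+and.ALU @i4/i5  | 2-wide
4. ld.MEM+or.ALU @i6/i7  | 2-wide
5. sll.ALU+beq.BR @i8/i9  | 2-wide
6. st.MEM+or.ALU @i10/i11  | 2-wide
7. or.ALU @i12  | tail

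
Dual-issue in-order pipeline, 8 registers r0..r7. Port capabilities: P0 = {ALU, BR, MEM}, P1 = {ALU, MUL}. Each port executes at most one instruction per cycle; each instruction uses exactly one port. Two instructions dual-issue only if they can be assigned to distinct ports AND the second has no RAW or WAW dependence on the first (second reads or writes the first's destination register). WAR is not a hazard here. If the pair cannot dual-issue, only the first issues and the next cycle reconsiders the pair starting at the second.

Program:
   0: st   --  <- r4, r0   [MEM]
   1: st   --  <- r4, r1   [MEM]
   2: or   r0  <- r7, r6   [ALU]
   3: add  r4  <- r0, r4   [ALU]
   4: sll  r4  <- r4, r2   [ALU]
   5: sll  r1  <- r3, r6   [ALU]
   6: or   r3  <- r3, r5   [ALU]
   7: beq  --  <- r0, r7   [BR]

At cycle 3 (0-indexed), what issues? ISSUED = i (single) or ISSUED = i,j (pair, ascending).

ISSUED = 4,5

[0] i0  st.MEM  -- no-port MEM/MEM
[1] i1+i2  st.MEM+or.ALU  -- dual
[2] i3  add.ALU  -- RAW+WAW r4
[3] i4+i5  sll.ALU+sll.ALU  -- dual
[4] i6+i7  or.ALU+beq.BR  -- dual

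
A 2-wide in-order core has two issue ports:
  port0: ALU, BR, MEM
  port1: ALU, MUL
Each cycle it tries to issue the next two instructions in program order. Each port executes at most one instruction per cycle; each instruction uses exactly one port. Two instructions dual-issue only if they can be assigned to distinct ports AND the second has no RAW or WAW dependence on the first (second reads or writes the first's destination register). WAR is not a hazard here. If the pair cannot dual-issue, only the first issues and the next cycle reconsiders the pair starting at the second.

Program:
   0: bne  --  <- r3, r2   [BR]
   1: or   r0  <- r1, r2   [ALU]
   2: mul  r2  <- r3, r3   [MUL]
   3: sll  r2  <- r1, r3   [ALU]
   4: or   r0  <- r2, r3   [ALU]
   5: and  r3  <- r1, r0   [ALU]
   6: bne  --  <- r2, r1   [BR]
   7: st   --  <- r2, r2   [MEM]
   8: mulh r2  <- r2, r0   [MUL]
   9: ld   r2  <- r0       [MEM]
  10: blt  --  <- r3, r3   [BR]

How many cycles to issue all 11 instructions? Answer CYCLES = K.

[0] i0+i1  bne or  -- pair
[1] i2  mul  -- WAW r2
[2] i3  sll  -- RAW r2
[3] i4  or  -- RAW r0
[4] i5+i6  and bne  -- pair
[5] i7+i8  st mulh  -- pair
[6] i9  ld  -- no-port MEM/BR
[7] i10  blt  -- tail

CYCLES = 8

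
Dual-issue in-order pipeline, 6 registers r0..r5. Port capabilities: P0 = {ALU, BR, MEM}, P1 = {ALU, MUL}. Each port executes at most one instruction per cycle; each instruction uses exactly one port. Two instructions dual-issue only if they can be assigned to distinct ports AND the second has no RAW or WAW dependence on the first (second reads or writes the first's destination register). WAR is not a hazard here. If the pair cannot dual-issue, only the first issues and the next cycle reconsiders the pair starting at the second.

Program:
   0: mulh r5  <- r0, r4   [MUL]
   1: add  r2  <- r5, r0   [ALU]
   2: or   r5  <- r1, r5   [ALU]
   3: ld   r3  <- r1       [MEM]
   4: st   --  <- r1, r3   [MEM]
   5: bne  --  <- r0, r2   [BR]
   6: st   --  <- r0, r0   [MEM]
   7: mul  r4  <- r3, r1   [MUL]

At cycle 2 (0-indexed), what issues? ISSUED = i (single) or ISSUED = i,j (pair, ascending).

ISSUED = 3

  cy0 -> i0 (mulh.MUL) RAW r5
  cy1 -> i1&i2 (add.ALU;or.ALU) pair
  cy2 -> i3 (ld.MEM) no-port MEM/MEM
  cy3 -> i4 (st.MEM) no-port MEM/BR
  cy4 -> i5 (bne.BR) no-port BR/MEM
  cy5 -> i6&i7 (st.MEM;mul.MUL) pair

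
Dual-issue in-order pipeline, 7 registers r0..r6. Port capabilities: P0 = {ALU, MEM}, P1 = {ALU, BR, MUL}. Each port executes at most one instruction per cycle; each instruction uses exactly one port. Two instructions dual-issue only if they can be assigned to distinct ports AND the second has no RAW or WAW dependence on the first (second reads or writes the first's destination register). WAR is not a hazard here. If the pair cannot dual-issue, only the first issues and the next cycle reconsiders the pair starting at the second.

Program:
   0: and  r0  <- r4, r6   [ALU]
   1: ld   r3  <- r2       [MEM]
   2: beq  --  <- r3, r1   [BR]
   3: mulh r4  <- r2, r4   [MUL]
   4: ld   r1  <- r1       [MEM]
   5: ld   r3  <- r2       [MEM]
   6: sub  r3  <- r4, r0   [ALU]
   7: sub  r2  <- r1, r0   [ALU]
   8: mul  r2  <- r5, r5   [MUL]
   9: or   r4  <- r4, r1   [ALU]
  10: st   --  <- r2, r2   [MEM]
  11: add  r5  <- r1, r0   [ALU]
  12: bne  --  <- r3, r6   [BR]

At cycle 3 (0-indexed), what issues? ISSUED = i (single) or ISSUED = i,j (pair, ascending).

ISSUED = 5

t=0 i0&i1:and.ALU ld.MEM ; dual
t=1 i2:beq.BR ; no-port BR/MUL
t=2 i3&i4:mulh.MUL ld.MEM ; dual
t=3 i5:ld.MEM ; WAW r3
t=4 i6&i7:sub.ALU sub.ALU ; dual
t=5 i8&i9:mul.MUL or.ALU ; dual
t=6 i10&i11:st.MEM add.ALU ; dual
t=7 i12:bne.BR ; tail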